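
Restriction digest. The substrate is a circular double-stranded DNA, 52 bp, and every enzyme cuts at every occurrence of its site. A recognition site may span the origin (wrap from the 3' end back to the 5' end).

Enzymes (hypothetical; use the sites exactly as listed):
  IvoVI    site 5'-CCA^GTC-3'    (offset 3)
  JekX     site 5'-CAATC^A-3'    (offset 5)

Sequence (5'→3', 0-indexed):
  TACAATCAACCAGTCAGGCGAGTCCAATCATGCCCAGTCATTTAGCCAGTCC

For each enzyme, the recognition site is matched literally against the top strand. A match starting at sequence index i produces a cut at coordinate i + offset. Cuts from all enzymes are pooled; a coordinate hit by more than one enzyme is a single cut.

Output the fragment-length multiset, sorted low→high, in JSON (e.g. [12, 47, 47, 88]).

[5,7,11,12,17]

Site scan:
  IvoVI CCAGTC/3: at [9, 33, 45] ⇒ [12, 36, 48]
  JekX CAATCA/5: at [2, 24] ⇒ [7, 29]

All cut coordinates (distinct, sorted): [7, 12, 29, 36, 48]

Fragments:
  7→12: 5 bp
  12→29: 17 bp
  29→36: 7 bp
  36→48: 12 bp
  48→7 (wrap): 52-48+7 = 11 bp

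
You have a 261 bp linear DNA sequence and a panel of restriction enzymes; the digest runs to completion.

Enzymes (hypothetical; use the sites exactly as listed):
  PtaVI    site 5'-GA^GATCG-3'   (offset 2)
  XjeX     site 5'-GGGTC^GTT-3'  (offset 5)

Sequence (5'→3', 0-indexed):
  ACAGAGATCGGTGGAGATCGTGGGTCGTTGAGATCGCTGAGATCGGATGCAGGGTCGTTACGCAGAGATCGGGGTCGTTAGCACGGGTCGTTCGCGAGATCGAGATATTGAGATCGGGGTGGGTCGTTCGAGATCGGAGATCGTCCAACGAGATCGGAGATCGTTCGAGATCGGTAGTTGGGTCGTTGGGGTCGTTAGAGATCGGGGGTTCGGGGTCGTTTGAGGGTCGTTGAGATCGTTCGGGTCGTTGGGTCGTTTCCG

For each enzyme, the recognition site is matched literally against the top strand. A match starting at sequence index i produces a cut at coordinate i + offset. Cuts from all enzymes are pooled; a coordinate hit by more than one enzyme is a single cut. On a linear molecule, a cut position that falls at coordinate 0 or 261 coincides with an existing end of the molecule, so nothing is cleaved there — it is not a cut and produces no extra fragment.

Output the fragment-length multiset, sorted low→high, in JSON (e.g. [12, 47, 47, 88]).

[5,5,5,6,6,7,7,7,8,8,9,9,10,10,10,10,11,11,13,13,13,14,14,16,16,18]

Site scan:
  PtaVI GAGATCG/2: at [3, 13, 29, 38, 64, 95, 109, 129, 136, 149, 156, 166, 197, 231] ⇒ [5, 15, 31, 40, 66, 97, 111, 131, 138, 151, 158, 168, 199, 233]
  XjeX GGGTCGTT/5: at [21, 51, 71, 84, 120, 179, 188, 212, 223, 241, 249] ⇒ [26, 56, 76, 89, 125, 184, 193, 217, 228, 246, 254]

All cut coordinates (distinct, sorted): [5, 15, 26, 31, 40, 56, 66, 76, 89, 97, 111, 125, 131, 138, 151, 158, 168, 184, 193, 199, 217, 228, 233, 246, 254]

Fragment lengths:
  [0,5): 5 bp
  [5,15): 10 bp
  [15,26): 11 bp
  [26,31): 5 bp
  [31,40): 9 bp
  [40,56): 16 bp
  [56,66): 10 bp
  [66,76): 10 bp
  [76,89): 13 bp
  [89,97): 8 bp
  [97,111): 14 bp
  [111,125): 14 bp
  [125,131): 6 bp
  [131,138): 7 bp
  [138,151): 13 bp
  [151,158): 7 bp
  [158,168): 10 bp
  [168,184): 16 bp
  [184,193): 9 bp
  [193,199): 6 bp
  [199,217): 18 bp
  [217,228): 11 bp
  [228,233): 5 bp
  [233,246): 13 bp
  [246,254): 8 bp
  [254,261): 7 bp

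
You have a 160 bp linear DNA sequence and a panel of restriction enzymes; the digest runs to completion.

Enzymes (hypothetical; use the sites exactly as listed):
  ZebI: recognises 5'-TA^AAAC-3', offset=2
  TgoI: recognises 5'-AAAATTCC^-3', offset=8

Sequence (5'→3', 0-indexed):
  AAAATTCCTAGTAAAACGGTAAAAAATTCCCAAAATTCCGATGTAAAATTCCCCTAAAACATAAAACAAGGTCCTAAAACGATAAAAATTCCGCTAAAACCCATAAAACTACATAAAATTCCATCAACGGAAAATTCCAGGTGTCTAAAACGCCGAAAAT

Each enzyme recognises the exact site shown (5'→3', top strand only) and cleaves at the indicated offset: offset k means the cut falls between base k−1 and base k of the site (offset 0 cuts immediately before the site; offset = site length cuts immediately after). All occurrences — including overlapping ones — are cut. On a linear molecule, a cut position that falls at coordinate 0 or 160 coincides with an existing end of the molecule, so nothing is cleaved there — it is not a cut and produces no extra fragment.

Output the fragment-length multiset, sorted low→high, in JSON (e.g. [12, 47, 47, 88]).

[4,4,5,7,8,9,9,9,13,13,13,16,16,17,17]

Scan for sites:
  ZebI (TAAAAC, off=2): starts [11, 54, 61, 74, 94, 103, 145] → cuts [13, 56, 63, 76, 96, 105, 147]
  TgoI (AAAATTCC, off=8): starts [0, 22, 31, 44, 84, 114, 130] → cuts [8, 30, 39, 52, 92, 122, 138]

All cut coordinates (distinct, sorted): [8, 13, 30, 39, 52, 56, 63, 76, 92, 96, 105, 122, 138, 147]

Fragments:
  [0,8): 8 bp
  [8,13): 5 bp
  [13,30): 17 bp
  [30,39): 9 bp
  [39,52): 13 bp
  [52,56): 4 bp
  [56,63): 7 bp
  [63,76): 13 bp
  [76,92): 16 bp
  [92,96): 4 bp
  [96,105): 9 bp
  [105,122): 17 bp
  [122,138): 16 bp
  [138,147): 9 bp
  [147,160): 13 bp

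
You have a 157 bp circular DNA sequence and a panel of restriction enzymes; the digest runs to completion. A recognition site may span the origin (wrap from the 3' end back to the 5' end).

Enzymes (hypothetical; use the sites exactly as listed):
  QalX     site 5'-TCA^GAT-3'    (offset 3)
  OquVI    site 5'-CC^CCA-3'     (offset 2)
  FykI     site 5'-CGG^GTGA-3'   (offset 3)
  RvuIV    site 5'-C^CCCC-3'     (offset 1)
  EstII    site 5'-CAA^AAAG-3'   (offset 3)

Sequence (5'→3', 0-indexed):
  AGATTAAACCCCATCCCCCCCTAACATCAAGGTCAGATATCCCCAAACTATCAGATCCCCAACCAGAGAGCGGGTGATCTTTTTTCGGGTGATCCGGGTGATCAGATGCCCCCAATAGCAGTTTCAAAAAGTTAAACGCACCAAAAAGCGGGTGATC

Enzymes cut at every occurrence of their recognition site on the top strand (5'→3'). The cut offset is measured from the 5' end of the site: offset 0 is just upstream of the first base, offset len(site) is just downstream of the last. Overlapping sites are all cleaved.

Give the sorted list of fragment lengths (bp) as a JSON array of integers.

[1,1,2,5,5,5,7,7,7,7,9,9,11,15,15,16,17,18]

Site scan:
  QalX (TCAGAT, off=3): starts [32, 50, 101, 155] → cuts [1, 35, 53, 104]
  OquVI (CCCCA, off=2): starts [8, 40, 56, 109] → cuts [10, 42, 58, 111]
  FykI (CGGGTGA, off=3): starts [70, 85, 94, 148] → cuts [73, 88, 97, 151]
  RvuIV (CCCCC, off=1): starts [14, 15, 16, 108] → cuts [15, 16, 17, 109]
  EstII (CAAAAAG, off=3): starts [124, 141] → cuts [127, 144]

All cut coordinates (distinct, sorted): [1, 10, 15, 16, 17, 35, 42, 53, 58, 73, 88, 97, 104, 109, 111, 127, 144, 151]

Fragment lengths:
  1→10: 9 bp
  10→15: 5 bp
  15→16: 1 bp
  16→17: 1 bp
  17→35: 18 bp
  35→42: 7 bp
  42→53: 11 bp
  53→58: 5 bp
  58→73: 15 bp
  73→88: 15 bp
  88→97: 9 bp
  97→104: 7 bp
  104→109: 5 bp
  109→111: 2 bp
  111→127: 16 bp
  127→144: 17 bp
  144→151: 7 bp
  151→1 (wrap): 157-151+1 = 7 bp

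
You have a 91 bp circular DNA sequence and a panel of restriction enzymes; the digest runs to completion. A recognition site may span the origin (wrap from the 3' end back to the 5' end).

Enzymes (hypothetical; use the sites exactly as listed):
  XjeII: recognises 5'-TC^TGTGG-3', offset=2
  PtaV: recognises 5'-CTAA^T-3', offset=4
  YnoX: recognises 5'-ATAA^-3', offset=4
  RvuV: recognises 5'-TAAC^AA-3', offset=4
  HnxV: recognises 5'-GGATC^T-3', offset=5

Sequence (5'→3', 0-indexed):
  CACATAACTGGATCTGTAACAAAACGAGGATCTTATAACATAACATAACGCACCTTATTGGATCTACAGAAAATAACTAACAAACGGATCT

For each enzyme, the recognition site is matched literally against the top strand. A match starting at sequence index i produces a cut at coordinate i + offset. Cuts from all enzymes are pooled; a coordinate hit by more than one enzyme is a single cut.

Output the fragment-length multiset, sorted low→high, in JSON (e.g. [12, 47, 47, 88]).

Per-enzyme occurrences:
  XjeII (TCTGTGG, off=2): no sites
  PtaV (CTAAT, off=4): no sites
  YnoX (ATAA, off=4): starts [3, 34, 39, 44, 72] → cuts [7, 38, 43, 48, 76]
  RvuV (TAACAA, off=4): starts [16, 77] → cuts [20, 81]
  HnxV (GGATCT, off=5): starts [9, 27, 59, 85] → cuts [14, 32, 64, 90]

All cut coordinates (distinct, sorted): [7, 14, 20, 32, 38, 43, 48, 64, 76, 81, 90]

Fragment lengths:
  7→14: 7 bp
  14→20: 6 bp
  20→32: 12 bp
  32→38: 6 bp
  38→43: 5 bp
  43→48: 5 bp
  48→64: 16 bp
  64→76: 12 bp
  76→81: 5 bp
  81→90: 9 bp
  90→7 (wrap): 91-90+7 = 8 bp

[5,5,5,6,6,7,8,9,12,12,16]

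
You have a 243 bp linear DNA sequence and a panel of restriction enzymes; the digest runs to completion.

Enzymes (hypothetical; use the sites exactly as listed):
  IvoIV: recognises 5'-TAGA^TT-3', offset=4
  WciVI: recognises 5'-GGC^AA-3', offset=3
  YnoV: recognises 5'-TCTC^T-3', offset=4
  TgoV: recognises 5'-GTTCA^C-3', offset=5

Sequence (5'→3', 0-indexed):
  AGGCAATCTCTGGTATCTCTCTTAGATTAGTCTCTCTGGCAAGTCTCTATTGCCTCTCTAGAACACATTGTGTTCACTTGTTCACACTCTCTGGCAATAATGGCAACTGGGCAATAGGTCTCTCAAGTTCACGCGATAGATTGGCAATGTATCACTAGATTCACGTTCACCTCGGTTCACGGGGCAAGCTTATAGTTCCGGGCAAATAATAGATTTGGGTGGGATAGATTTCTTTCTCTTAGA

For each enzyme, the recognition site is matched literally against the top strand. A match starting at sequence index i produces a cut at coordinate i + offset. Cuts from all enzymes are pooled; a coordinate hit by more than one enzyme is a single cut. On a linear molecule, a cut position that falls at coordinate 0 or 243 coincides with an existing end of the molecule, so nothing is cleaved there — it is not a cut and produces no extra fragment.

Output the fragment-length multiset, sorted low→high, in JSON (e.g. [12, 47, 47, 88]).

[2,2,4,4,4,5,5,5,6,6,7,7,8,8,8,9,9,9,9,10,10,10,10,10,11,14,15,18,18]

Per-enzyme occurrences:
  IvoIV TAGATT/4: at [22, 136, 155, 209, 224] ⇒ [26, 140, 159, 213, 228]
  WciVI GGCAA/3: at [1, 37, 92, 101, 109, 142, 182, 200] ⇒ [4, 40, 95, 104, 112, 145, 185, 203]
  YnoV TCTCT/4: at [6, 15, 17, 30, 32, 43, 54, 87, 118, 234] ⇒ [10, 19, 21, 34, 36, 47, 58, 91, 122, 238]
  TgoV GTTCAC/5: at [71, 79, 126, 164, 174] ⇒ [76, 84, 131, 169, 179]

Pooled cuts: [4, 10, 19, 21, 26, 34, 36, 40, 47, 58, 76, 84, 91, 95, 104, 112, 122, 131, 140, 145, 159, 169, 179, 185, 203, 213, 228, 238]

Fragment lengths:
  [0,4): 4 bp
  [4,10): 6 bp
  [10,19): 9 bp
  [19,21): 2 bp
  [21,26): 5 bp
  [26,34): 8 bp
  [34,36): 2 bp
  [36,40): 4 bp
  [40,47): 7 bp
  [47,58): 11 bp
  [58,76): 18 bp
  [76,84): 8 bp
  [84,91): 7 bp
  [91,95): 4 bp
  [95,104): 9 bp
  [104,112): 8 bp
  [112,122): 10 bp
  [122,131): 9 bp
  [131,140): 9 bp
  [140,145): 5 bp
  [145,159): 14 bp
  [159,169): 10 bp
  [169,179): 10 bp
  [179,185): 6 bp
  [185,203): 18 bp
  [203,213): 10 bp
  [213,228): 15 bp
  [228,238): 10 bp
  [238,243): 5 bp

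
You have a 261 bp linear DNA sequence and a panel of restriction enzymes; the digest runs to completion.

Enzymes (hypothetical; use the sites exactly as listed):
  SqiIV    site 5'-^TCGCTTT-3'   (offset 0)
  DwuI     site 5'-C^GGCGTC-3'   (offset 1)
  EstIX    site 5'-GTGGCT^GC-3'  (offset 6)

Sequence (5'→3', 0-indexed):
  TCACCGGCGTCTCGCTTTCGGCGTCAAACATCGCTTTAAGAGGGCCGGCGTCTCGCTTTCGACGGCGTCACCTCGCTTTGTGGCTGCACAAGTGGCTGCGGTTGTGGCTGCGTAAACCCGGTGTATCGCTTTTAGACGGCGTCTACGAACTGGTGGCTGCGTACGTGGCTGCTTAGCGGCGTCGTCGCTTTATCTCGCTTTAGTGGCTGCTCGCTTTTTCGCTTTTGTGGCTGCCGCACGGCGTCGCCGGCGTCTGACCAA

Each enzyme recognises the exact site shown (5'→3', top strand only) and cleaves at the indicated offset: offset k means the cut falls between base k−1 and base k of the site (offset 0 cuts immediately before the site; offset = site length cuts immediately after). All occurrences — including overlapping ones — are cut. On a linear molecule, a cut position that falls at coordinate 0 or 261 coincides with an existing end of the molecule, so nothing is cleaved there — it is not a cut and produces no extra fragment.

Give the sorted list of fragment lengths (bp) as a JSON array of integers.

Site scan:
  SqiIV (TCGCTTT, off=0): starts [11, 30, 52, 72, 125, 184, 194, 210, 218] → cuts [11, 30, 52, 72, 125, 184, 194, 210, 218]
  DwuI (CGGCGTC, off=1): starts [4, 18, 45, 62, 136, 176, 238, 247] → cuts [5, 19, 46, 63, 137, 177, 239, 248]
  EstIX (GTGGCTGC, off=6): starts [79, 91, 103, 152, 164, 202, 226] → cuts [85, 97, 109, 158, 170, 208, 232]

All cut coordinates (distinct, sorted): [5, 11, 19, 30, 46, 52, 63, 72, 85, 97, 109, 125, 137, 158, 170, 177, 184, 194, 208, 210, 218, 232, 239, 248]

Fragment lengths:
  [0,5): 5 bp
  [5,11): 6 bp
  [11,19): 8 bp
  [19,30): 11 bp
  [30,46): 16 bp
  [46,52): 6 bp
  [52,63): 11 bp
  [63,72): 9 bp
  [72,85): 13 bp
  [85,97): 12 bp
  [97,109): 12 bp
  [109,125): 16 bp
  [125,137): 12 bp
  [137,158): 21 bp
  [158,170): 12 bp
  [170,177): 7 bp
  [177,184): 7 bp
  [184,194): 10 bp
  [194,208): 14 bp
  [208,210): 2 bp
  [210,218): 8 bp
  [218,232): 14 bp
  [232,239): 7 bp
  [239,248): 9 bp
  [248,261): 13 bp

[2,5,6,6,7,7,7,8,8,9,9,10,11,11,12,12,12,12,13,13,14,14,16,16,21]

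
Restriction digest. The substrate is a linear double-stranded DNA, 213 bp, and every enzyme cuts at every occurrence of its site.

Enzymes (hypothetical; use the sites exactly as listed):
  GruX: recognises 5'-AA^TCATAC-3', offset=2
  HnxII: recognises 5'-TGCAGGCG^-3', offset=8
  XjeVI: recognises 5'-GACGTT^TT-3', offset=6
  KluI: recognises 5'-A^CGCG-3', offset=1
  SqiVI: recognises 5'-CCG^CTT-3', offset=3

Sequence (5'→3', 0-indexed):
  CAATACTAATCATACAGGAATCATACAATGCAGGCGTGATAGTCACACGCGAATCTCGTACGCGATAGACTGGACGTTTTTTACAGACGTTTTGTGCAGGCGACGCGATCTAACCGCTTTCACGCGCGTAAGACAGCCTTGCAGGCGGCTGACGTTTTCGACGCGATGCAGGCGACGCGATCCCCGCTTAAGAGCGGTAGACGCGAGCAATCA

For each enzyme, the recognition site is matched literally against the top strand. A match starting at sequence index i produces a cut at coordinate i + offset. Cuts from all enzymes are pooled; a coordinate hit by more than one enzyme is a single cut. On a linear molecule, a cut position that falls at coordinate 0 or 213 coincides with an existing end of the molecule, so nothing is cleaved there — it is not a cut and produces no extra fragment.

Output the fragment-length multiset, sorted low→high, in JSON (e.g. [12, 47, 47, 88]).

Site scan:
  GruX (AATCATAC, off=2): starts [7, 18] → cuts [9, 20]
  HnxII (TGCAGGCG, off=8): starts [28, 94, 139, 166] → cuts [36, 102, 147, 174]
  XjeVI (GACGTTTT, off=6): starts [72, 85, 150] → cuts [78, 91, 156]
  KluI (ACGCG, off=1): starts [46, 59, 102, 121, 160, 174, 200] → cuts [47, 60, 103, 122, 161, 175, 201]
  SqiVI (CCGCTT, off=3): starts [113, 183] → cuts [116, 186]

All cut coordinates (distinct, sorted): [9, 20, 36, 47, 60, 78, 91, 102, 103, 116, 122, 147, 156, 161, 174, 175, 186, 201]

Fragments:
  [0,9): 9 bp
  [9,20): 11 bp
  [20,36): 16 bp
  [36,47): 11 bp
  [47,60): 13 bp
  [60,78): 18 bp
  [78,91): 13 bp
  [91,102): 11 bp
  [102,103): 1 bp
  [103,116): 13 bp
  [116,122): 6 bp
  [122,147): 25 bp
  [147,156): 9 bp
  [156,161): 5 bp
  [161,174): 13 bp
  [174,175): 1 bp
  [175,186): 11 bp
  [186,201): 15 bp
  [201,213): 12 bp

[1,1,5,6,9,9,11,11,11,11,12,13,13,13,13,15,16,18,25]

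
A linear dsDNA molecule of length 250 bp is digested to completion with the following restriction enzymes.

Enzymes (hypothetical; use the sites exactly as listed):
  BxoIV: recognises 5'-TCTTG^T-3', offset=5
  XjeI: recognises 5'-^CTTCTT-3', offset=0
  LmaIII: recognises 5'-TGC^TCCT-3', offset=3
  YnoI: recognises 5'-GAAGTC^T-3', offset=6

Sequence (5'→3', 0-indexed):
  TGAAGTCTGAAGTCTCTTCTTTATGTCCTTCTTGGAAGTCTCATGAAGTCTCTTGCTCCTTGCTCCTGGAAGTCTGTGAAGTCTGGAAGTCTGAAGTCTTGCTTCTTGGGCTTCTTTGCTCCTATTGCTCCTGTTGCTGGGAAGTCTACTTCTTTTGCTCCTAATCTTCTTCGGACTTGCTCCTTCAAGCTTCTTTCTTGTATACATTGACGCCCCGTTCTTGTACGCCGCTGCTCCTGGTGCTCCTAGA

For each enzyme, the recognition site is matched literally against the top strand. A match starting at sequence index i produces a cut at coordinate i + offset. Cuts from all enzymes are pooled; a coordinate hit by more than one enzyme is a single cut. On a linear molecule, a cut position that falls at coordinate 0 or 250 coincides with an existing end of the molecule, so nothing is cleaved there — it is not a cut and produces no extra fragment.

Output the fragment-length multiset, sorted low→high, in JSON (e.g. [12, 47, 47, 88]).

[1,2,3,6,7,7,7,7,7,7,8,9,9,9,9,9,9,10,10,11,11,11,12,13,15,18,23]

Scan for sites:
  BxoIV TCTTGT/5: at [195, 218] ⇒ [200, 223]
  XjeI CTTCTT/0: at [15, 27, 101, 110, 148, 165, 189] ⇒ [15, 27, 101, 110, 148, 165, 189]
  LmaIII TGCTCCT/3: at [53, 60, 116, 125, 155, 177, 231, 240] ⇒ [56, 63, 119, 128, 158, 180, 234, 243]
  YnoI GAAGTCT/6: at [1, 8, 34, 44, 68, 77, 85, 92, 140] ⇒ [7, 14, 40, 50, 74, 83, 91, 98, 146]

Pooled cuts: [7, 14, 15, 27, 40, 50, 56, 63, 74, 83, 91, 98, 101, 110, 119, 128, 146, 148, 158, 165, 180, 189, 200, 223, 234, 243]

Fragments:
  [0,7): 7 bp
  [7,14): 7 bp
  [14,15): 1 bp
  [15,27): 12 bp
  [27,40): 13 bp
  [40,50): 10 bp
  [50,56): 6 bp
  [56,63): 7 bp
  [63,74): 11 bp
  [74,83): 9 bp
  [83,91): 8 bp
  [91,98): 7 bp
  [98,101): 3 bp
  [101,110): 9 bp
  [110,119): 9 bp
  [119,128): 9 bp
  [128,146): 18 bp
  [146,148): 2 bp
  [148,158): 10 bp
  [158,165): 7 bp
  [165,180): 15 bp
  [180,189): 9 bp
  [189,200): 11 bp
  [200,223): 23 bp
  [223,234): 11 bp
  [234,243): 9 bp
  [243,250): 7 bp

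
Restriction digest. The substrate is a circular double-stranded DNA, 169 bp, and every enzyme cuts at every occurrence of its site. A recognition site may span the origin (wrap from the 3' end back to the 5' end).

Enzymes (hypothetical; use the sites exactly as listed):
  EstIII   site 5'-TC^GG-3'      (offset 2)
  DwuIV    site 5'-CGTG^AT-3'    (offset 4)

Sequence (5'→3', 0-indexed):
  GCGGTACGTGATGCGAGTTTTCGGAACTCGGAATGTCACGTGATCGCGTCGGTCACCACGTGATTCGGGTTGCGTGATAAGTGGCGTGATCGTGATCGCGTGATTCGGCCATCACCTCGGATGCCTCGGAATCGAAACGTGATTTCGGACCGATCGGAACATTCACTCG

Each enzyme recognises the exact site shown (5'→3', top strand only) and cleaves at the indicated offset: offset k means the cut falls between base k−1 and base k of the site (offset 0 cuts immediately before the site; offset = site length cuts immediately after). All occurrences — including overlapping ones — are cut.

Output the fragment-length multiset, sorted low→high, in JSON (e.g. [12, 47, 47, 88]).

[4,4,5,6,7,8,8,9,9,10,11,12,12,12,12,13,13,14]

Scan for sites:
  EstIII (TCGG, off=2): starts [20, 27, 48, 64, 104, 116, 125, 144, 153, 166] → cuts [22, 29, 50, 66, 106, 118, 127, 146, 155, 168]
  DwuIV (CGTGAT, off=4): starts [6, 38, 58, 72, 84, 90, 98, 137] → cuts [10, 42, 62, 76, 88, 94, 102, 141]

All cut coordinates (distinct, sorted): [10, 22, 29, 42, 50, 62, 66, 76, 88, 94, 102, 106, 118, 127, 141, 146, 155, 168]

Fragment lengths:
  10→22: 12 bp
  22→29: 7 bp
  29→42: 13 bp
  42→50: 8 bp
  50→62: 12 bp
  62→66: 4 bp
  66→76: 10 bp
  76→88: 12 bp
  88→94: 6 bp
  94→102: 8 bp
  102→106: 4 bp
  106→118: 12 bp
  118→127: 9 bp
  127→141: 14 bp
  141→146: 5 bp
  146→155: 9 bp
  155→168: 13 bp
  168→10 (wrap): 169-168+10 = 11 bp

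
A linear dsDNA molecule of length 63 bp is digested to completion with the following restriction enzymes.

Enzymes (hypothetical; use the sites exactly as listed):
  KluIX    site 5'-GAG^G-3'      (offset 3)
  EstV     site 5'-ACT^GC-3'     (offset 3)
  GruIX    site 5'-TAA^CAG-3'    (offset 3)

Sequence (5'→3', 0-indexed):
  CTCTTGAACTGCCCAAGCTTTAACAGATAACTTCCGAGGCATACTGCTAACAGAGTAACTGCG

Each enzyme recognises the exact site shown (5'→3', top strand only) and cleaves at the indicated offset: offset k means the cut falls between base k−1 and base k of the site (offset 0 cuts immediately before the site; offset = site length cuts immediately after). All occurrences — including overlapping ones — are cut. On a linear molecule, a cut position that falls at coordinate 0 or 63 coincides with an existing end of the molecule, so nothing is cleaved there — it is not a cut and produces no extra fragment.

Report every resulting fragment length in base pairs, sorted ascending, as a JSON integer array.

Per-enzyme occurrences:
  KluIX GAGG/3: at [35] ⇒ [38]
  EstV ACTGC/3: at [7, 42, 57] ⇒ [10, 45, 60]
  GruIX TAACAG/3: at [20, 47] ⇒ [23, 50]

All cut coordinates (distinct, sorted): [10, 23, 38, 45, 50, 60]

Fragments:
  [0,10): 10 bp
  [10,23): 13 bp
  [23,38): 15 bp
  [38,45): 7 bp
  [45,50): 5 bp
  [50,60): 10 bp
  [60,63): 3 bp

[3,5,7,10,10,13,15]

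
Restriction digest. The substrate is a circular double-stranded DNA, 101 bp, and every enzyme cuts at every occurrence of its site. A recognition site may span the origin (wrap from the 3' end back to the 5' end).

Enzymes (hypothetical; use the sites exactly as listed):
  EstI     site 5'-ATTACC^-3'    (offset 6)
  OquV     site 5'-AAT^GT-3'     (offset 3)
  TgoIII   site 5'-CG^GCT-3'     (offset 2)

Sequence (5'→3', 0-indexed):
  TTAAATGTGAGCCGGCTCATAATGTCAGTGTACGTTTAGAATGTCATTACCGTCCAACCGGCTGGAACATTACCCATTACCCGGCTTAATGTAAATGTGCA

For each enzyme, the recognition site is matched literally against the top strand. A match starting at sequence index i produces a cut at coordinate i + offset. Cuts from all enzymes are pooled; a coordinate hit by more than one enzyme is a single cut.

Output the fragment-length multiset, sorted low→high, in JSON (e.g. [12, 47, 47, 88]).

Per-enzyme occurrences:
  EstI ATTACC/6: at [45, 68, 75] ⇒ [51, 74, 81]
  OquV AATGT/3: at [3, 20, 39, 87, 93] ⇒ [6, 23, 42, 90, 96]
  TgoIII CGGCT/2: at [12, 58, 81] ⇒ [14, 60, 83]

Pooled cuts: [6, 14, 23, 42, 51, 60, 74, 81, 83, 90, 96]

Fragments:
  6→14: 8 bp
  14→23: 9 bp
  23→42: 19 bp
  42→51: 9 bp
  51→60: 9 bp
  60→74: 14 bp
  74→81: 7 bp
  81→83: 2 bp
  83→90: 7 bp
  90→96: 6 bp
  96→6 (wrap): 101-96+6 = 11 bp

[2,6,7,7,8,9,9,9,11,14,19]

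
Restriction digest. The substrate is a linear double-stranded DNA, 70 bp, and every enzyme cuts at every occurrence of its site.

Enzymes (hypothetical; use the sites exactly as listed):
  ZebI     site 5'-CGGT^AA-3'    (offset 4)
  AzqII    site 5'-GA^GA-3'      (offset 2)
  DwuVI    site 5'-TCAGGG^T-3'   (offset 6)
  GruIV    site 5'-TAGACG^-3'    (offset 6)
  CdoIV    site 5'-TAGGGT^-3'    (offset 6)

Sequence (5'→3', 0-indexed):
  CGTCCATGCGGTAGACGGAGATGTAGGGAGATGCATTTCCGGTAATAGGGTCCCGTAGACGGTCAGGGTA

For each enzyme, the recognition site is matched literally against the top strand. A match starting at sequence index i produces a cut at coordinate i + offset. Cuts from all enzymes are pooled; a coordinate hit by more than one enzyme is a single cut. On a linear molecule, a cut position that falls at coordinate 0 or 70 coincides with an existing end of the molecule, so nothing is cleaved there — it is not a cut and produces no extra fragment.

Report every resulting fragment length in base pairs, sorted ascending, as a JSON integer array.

[2,2,7,8,10,10,14,17]

Scan for sites:
  ZebI (CGGTAA, off=4): starts [39] → cuts [43]
  AzqII (GAGA, off=2): starts [17, 27] → cuts [19, 29]
  DwuVI (TCAGGGT, off=6): starts [62] → cuts [68]
  GruIV (TAGACG, off=6): starts [11, 55] → cuts [17, 61]
  CdoIV (TAGGGT, off=6): starts [45] → cuts [51]

Pooled cuts: [17, 19, 29, 43, 51, 61, 68]

Fragment lengths:
  [0,17): 17 bp
  [17,19): 2 bp
  [19,29): 10 bp
  [29,43): 14 bp
  [43,51): 8 bp
  [51,61): 10 bp
  [61,68): 7 bp
  [68,70): 2 bp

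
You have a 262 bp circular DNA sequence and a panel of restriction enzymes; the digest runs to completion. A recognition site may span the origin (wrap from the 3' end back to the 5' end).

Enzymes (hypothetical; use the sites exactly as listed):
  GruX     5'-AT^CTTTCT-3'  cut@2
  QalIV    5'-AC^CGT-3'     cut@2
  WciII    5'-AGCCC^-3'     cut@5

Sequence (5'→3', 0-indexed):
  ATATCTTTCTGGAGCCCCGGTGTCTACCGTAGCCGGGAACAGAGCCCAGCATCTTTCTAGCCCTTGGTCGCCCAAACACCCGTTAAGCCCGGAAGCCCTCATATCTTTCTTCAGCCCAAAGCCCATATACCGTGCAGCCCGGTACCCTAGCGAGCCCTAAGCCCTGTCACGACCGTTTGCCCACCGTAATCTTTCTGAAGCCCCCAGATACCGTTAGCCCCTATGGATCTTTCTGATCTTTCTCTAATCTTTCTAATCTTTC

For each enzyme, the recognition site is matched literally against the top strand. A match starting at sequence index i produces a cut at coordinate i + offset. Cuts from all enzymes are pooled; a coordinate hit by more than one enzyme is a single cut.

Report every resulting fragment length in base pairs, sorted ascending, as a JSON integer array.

Site scan:
  GruX (ATCTTTCT, off=2): starts [2, 50, 102, 188, 226, 235, 246] → cuts [4, 52, 104, 190, 228, 237, 248]
  QalIV (ACCGT, off=2): starts [25, 128, 171, 182, 209] → cuts [27, 130, 173, 184, 211]
  WciII (AGCCC, off=5): starts [12, 42, 58, 85, 93, 112, 119, 135, 152, 159, 198, 215] → cuts [17, 47, 63, 90, 98, 117, 124, 140, 157, 164, 203, 220]

All cut coordinates (distinct, sorted): [4, 17, 27, 47, 52, 63, 90, 98, 104, 117, 124, 130, 140, 157, 164, 173, 184, 190, 203, 211, 220, 228, 237, 248]

Fragment lengths:
  4→17: 13 bp
  17→27: 10 bp
  27→47: 20 bp
  47→52: 5 bp
  52→63: 11 bp
  63→90: 27 bp
  90→98: 8 bp
  98→104: 6 bp
  104→117: 13 bp
  117→124: 7 bp
  124→130: 6 bp
  130→140: 10 bp
  140→157: 17 bp
  157→164: 7 bp
  164→173: 9 bp
  173→184: 11 bp
  184→190: 6 bp
  190→203: 13 bp
  203→211: 8 bp
  211→220: 9 bp
  220→228: 8 bp
  228→237: 9 bp
  237→248: 11 bp
  248→4 (wrap): 262-248+4 = 18 bp

[5,6,6,6,7,7,8,8,8,9,9,9,10,10,11,11,11,13,13,13,17,18,20,27]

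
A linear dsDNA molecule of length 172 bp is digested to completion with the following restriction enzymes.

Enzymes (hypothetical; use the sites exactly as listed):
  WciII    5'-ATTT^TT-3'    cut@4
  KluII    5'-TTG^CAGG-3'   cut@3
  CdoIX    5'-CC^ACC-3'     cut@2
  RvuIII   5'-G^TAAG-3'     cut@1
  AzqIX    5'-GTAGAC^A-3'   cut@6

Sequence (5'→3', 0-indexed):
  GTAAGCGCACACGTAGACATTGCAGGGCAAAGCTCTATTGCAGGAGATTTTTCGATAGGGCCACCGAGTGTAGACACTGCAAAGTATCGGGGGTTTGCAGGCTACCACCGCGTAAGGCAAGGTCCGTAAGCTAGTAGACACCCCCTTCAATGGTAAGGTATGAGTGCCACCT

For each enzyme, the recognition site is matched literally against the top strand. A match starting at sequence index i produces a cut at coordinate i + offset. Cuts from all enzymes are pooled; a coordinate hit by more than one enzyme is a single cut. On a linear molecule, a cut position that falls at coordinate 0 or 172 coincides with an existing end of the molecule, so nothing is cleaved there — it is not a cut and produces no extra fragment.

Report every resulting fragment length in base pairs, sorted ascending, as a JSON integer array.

[1,4,4,6,9,10,12,13,13,14,14,15,17,18,22]

Site scan:
  WciII ATTTTT/4: at [46] ⇒ [50]
  KluII TTGCAGG/3: at [19, 37, 94] ⇒ [22, 40, 97]
  CdoIX CCACC/2: at [60, 104, 166] ⇒ [62, 106, 168]
  RvuIII GTAAG/1: at [0, 111, 125, 152] ⇒ [1, 112, 126, 153]
  AzqIX GTAGACA/6: at [12, 69, 133] ⇒ [18, 75, 139]

Pooled cuts: [1, 18, 22, 40, 50, 62, 75, 97, 106, 112, 126, 139, 153, 168]

Fragments:
  [0,1): 1 bp
  [1,18): 17 bp
  [18,22): 4 bp
  [22,40): 18 bp
  [40,50): 10 bp
  [50,62): 12 bp
  [62,75): 13 bp
  [75,97): 22 bp
  [97,106): 9 bp
  [106,112): 6 bp
  [112,126): 14 bp
  [126,139): 13 bp
  [139,153): 14 bp
  [153,168): 15 bp
  [168,172): 4 bp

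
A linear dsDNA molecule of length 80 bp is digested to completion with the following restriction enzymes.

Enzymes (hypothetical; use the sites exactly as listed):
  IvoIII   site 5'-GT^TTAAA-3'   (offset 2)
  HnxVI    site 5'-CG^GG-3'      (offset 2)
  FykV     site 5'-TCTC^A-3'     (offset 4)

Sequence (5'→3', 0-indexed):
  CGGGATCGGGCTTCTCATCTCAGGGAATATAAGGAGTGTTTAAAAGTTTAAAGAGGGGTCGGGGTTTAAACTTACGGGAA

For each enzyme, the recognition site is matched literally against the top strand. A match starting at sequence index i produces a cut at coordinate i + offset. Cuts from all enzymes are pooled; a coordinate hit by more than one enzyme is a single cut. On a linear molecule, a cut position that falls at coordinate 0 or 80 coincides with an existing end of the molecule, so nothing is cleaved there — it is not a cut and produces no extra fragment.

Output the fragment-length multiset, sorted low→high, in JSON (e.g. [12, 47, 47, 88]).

[2,4,4,5,6,8,8,11,14,18]

Per-enzyme occurrences:
  IvoIII GTTTAAA/2: at [37, 45, 63] ⇒ [39, 47, 65]
  HnxVI CGGG/2: at [0, 6, 59, 74] ⇒ [2, 8, 61, 76]
  FykV TCTCA/4: at [12, 17] ⇒ [16, 21]

Pooled cuts: [2, 8, 16, 21, 39, 47, 61, 65, 76]

Fragments:
  [0,2): 2 bp
  [2,8): 6 bp
  [8,16): 8 bp
  [16,21): 5 bp
  [21,39): 18 bp
  [39,47): 8 bp
  [47,61): 14 bp
  [61,65): 4 bp
  [65,76): 11 bp
  [76,80): 4 bp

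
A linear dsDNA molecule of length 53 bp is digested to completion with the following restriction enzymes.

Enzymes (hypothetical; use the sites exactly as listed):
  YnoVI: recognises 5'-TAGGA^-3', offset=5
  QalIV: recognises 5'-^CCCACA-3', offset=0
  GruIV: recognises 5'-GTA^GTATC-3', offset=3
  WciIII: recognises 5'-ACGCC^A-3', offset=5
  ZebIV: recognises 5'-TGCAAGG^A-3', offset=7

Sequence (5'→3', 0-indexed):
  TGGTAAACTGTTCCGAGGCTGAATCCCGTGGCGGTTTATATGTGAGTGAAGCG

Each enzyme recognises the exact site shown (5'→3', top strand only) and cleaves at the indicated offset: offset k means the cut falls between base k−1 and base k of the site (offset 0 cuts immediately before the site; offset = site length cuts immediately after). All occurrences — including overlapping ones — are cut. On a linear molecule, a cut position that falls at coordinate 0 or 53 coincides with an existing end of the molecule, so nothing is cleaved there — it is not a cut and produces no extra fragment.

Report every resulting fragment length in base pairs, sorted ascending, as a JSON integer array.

Site scan:
  YnoVI (TAGGA, off=5): no sites
  QalIV (CCCACA, off=0): no sites
  GruIV (GTAGTATC, off=3): no sites
  WciIII (ACGCCA, off=5): no sites
  ZebIV (TGCAAGGA, off=7): no sites

Pooled cuts: ∅

Fragments:
  no cuts → one linear fragment of 53 bp

[53]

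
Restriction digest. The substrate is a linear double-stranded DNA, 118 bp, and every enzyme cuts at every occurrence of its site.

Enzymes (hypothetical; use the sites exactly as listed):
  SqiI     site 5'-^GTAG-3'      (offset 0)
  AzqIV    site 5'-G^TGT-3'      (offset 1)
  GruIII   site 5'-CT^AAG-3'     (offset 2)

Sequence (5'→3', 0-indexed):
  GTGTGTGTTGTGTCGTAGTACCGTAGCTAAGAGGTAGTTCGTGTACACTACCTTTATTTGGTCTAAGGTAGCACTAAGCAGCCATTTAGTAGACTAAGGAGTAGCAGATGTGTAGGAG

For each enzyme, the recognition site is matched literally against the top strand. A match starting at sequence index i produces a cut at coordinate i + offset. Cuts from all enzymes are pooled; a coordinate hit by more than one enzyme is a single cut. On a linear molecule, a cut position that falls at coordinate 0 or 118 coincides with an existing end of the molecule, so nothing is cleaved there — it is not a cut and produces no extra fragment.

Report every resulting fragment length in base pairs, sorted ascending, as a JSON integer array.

[1,1,2,2,3,4,5,5,5,6,7,7,8,8,8,10,13,23]

Scan for sites:
  SqiI (GTAG, off=0): starts [14, 22, 33, 67, 88, 100, 111] → cuts [14, 22, 33, 67, 88, 100, 111]
  AzqIV (GTGT, off=1): starts [0, 2, 4, 9, 40, 109] → cuts [1, 3, 5, 10, 41, 110]
  GruIII (CTAAG, off=2): starts [26, 62, 73, 93] → cuts [28, 64, 75, 95]

Pooled cuts: [1, 3, 5, 10, 14, 22, 28, 33, 41, 64, 67, 75, 88, 95, 100, 110, 111]

Fragment lengths:
  [0,1): 1 bp
  [1,3): 2 bp
  [3,5): 2 bp
  [5,10): 5 bp
  [10,14): 4 bp
  [14,22): 8 bp
  [22,28): 6 bp
  [28,33): 5 bp
  [33,41): 8 bp
  [41,64): 23 bp
  [64,67): 3 bp
  [67,75): 8 bp
  [75,88): 13 bp
  [88,95): 7 bp
  [95,100): 5 bp
  [100,110): 10 bp
  [110,111): 1 bp
  [111,118): 7 bp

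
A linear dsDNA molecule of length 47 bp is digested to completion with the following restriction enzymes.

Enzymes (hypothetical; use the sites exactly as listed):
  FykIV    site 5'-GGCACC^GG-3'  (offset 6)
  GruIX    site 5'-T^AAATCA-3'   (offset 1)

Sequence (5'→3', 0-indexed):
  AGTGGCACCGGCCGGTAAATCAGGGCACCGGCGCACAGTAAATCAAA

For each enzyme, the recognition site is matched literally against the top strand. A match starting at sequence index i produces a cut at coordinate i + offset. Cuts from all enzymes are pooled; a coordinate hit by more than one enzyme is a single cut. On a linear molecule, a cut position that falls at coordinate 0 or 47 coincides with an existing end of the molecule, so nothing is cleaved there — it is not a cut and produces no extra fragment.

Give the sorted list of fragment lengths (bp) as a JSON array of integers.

[7,8,9,10,13]

Site scan:
  FykIV GGCACCGG/6: at [3, 23] ⇒ [9, 29]
  GruIX TAAATCA/1: at [15, 38] ⇒ [16, 39]

All cut coordinates (distinct, sorted): [9, 16, 29, 39]

Fragment lengths:
  [0,9): 9 bp
  [9,16): 7 bp
  [16,29): 13 bp
  [29,39): 10 bp
  [39,47): 8 bp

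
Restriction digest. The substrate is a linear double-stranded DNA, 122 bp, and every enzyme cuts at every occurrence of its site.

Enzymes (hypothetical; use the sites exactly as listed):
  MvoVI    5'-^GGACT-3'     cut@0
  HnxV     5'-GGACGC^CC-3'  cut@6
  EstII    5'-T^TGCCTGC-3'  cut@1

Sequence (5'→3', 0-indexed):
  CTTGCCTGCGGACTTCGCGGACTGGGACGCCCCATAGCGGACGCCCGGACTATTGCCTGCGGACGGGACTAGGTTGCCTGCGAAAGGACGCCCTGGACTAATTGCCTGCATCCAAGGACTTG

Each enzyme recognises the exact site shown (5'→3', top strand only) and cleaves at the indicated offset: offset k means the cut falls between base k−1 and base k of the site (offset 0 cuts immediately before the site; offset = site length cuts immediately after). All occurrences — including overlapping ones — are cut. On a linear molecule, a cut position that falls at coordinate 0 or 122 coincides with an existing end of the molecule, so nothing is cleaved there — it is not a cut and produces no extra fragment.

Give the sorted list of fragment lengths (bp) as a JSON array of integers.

[2,2,3,7,7,7,8,9,9,12,12,13,14,17]

Scan for sites:
  MvoVI (GGACT, off=0): starts [9, 18, 46, 65, 94, 115] → cuts [9, 18, 46, 65, 94, 115]
  HnxV (GGACGCCC, off=6): starts [24, 38, 85] → cuts [30, 44, 91]
  EstII (TTGCCTGC, off=1): starts [1, 52, 73, 101] → cuts [2, 53, 74, 102]

Pooled cuts: [2, 9, 18, 30, 44, 46, 53, 65, 74, 91, 94, 102, 115]

Fragments:
  [0,2): 2 bp
  [2,9): 7 bp
  [9,18): 9 bp
  [18,30): 12 bp
  [30,44): 14 bp
  [44,46): 2 bp
  [46,53): 7 bp
  [53,65): 12 bp
  [65,74): 9 bp
  [74,91): 17 bp
  [91,94): 3 bp
  [94,102): 8 bp
  [102,115): 13 bp
  [115,122): 7 bp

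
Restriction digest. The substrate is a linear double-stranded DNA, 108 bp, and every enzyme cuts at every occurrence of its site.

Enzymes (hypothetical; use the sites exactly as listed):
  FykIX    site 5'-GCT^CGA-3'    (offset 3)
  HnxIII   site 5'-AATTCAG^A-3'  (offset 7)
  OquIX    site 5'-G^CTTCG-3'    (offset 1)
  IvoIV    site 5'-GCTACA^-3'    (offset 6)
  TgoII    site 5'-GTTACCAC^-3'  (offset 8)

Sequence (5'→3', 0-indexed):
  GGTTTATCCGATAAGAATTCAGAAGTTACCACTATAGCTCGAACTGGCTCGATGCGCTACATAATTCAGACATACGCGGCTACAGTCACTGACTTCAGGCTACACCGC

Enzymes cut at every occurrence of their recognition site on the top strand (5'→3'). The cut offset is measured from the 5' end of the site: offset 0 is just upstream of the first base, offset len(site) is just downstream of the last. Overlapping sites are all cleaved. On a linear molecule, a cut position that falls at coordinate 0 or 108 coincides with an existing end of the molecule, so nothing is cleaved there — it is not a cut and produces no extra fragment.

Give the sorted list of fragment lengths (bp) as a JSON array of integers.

[4,7,8,10,10,12,15,20,22]

Per-enzyme occurrences:
  FykIX GCTCGA/3: at [36, 46] ⇒ [39, 49]
  HnxIII AATTCAGA/7: at [15, 62] ⇒ [22, 69]
  OquIX (GCTTCG, off=1): no sites
  IvoIV GCTACA/6: at [55, 78, 98] ⇒ [61, 84, 104]
  TgoII GTTACCAC/8: at [24] ⇒ [32]

All cut coordinates (distinct, sorted): [22, 32, 39, 49, 61, 69, 84, 104]

Fragments:
  [0,22): 22 bp
  [22,32): 10 bp
  [32,39): 7 bp
  [39,49): 10 bp
  [49,61): 12 bp
  [61,69): 8 bp
  [69,84): 15 bp
  [84,104): 20 bp
  [104,108): 4 bp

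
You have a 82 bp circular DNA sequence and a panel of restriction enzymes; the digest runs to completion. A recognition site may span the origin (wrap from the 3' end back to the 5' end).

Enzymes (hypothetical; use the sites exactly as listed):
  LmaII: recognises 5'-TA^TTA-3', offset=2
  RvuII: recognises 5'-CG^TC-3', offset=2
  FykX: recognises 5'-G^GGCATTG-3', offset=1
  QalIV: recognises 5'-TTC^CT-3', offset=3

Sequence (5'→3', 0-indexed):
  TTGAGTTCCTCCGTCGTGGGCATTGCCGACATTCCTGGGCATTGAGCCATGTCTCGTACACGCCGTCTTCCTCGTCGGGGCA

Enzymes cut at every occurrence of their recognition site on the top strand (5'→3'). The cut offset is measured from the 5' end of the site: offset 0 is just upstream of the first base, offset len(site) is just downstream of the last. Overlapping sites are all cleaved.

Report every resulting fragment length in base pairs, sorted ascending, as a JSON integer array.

Scan for sites:
  LmaII (TATTA, off=2): no sites
  RvuII CGTC/2: at [11, 63, 72] ⇒ [13, 65, 74]
  FykX GGGCATTG/1: at [17, 36, 77] ⇒ [18, 37, 78]
  QalIV TTCCT/3: at [5, 31, 67] ⇒ [8, 34, 70]

Pooled cuts: [8, 13, 18, 34, 37, 65, 70, 74, 78]

Fragment lengths:
  8→13: 5 bp
  13→18: 5 bp
  18→34: 16 bp
  34→37: 3 bp
  37→65: 28 bp
  65→70: 5 bp
  70→74: 4 bp
  74→78: 4 bp
  78→8 (wrap): 82-78+8 = 12 bp

[3,4,4,5,5,5,12,16,28]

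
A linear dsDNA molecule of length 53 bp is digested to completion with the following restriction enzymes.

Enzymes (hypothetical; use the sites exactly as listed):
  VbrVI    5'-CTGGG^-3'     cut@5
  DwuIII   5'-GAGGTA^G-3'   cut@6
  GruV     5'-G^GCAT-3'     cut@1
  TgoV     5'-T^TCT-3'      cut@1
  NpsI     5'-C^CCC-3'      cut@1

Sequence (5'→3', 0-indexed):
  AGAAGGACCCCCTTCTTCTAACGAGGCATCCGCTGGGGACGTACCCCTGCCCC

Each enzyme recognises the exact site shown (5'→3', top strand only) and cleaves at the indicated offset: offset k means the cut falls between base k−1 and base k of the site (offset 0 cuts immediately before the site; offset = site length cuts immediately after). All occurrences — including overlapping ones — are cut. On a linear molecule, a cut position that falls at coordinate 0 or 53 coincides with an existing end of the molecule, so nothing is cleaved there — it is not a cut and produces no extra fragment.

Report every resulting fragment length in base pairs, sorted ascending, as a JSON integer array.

Scan for sites:
  VbrVI (CTGGG, off=5): starts [32] → cuts [37]
  DwuIII (GAGGTAG, off=6): no sites
  GruV (GGCAT, off=1): starts [24] → cuts [25]
  TgoV (TTCT, off=1): starts [12, 15] → cuts [13, 16]
  NpsI (CCCC, off=1): starts [7, 8, 43, 49] → cuts [8, 9, 44, 50]

Pooled cuts: [8, 9, 13, 16, 25, 37, 44, 50]

Fragment lengths:
  [0,8): 8 bp
  [8,9): 1 bp
  [9,13): 4 bp
  [13,16): 3 bp
  [16,25): 9 bp
  [25,37): 12 bp
  [37,44): 7 bp
  [44,50): 6 bp
  [50,53): 3 bp

[1,3,3,4,6,7,8,9,12]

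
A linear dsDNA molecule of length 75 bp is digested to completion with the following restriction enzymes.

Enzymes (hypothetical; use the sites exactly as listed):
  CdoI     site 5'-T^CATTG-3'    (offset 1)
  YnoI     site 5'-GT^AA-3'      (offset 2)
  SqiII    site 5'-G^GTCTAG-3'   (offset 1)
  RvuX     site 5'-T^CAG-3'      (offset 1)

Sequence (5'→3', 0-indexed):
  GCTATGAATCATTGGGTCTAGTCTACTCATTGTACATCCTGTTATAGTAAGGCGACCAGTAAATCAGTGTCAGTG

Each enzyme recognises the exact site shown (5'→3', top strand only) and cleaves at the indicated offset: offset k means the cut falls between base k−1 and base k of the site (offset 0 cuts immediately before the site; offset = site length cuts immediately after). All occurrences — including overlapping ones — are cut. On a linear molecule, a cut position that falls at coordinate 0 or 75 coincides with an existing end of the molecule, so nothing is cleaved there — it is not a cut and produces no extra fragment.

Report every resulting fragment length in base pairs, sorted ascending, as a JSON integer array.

Scan for sites:
  CdoI TCATTG/1: at [8, 26] ⇒ [9, 27]
  YnoI GTAA/2: at [46, 58] ⇒ [48, 60]
  SqiII GGTCTAG/1: at [14] ⇒ [15]
  RvuX TCAG/1: at [63, 69] ⇒ [64, 70]

Pooled cuts: [9, 15, 27, 48, 60, 64, 70]

Fragments:
  [0,9): 9 bp
  [9,15): 6 bp
  [15,27): 12 bp
  [27,48): 21 bp
  [48,60): 12 bp
  [60,64): 4 bp
  [64,70): 6 bp
  [70,75): 5 bp

[4,5,6,6,9,12,12,21]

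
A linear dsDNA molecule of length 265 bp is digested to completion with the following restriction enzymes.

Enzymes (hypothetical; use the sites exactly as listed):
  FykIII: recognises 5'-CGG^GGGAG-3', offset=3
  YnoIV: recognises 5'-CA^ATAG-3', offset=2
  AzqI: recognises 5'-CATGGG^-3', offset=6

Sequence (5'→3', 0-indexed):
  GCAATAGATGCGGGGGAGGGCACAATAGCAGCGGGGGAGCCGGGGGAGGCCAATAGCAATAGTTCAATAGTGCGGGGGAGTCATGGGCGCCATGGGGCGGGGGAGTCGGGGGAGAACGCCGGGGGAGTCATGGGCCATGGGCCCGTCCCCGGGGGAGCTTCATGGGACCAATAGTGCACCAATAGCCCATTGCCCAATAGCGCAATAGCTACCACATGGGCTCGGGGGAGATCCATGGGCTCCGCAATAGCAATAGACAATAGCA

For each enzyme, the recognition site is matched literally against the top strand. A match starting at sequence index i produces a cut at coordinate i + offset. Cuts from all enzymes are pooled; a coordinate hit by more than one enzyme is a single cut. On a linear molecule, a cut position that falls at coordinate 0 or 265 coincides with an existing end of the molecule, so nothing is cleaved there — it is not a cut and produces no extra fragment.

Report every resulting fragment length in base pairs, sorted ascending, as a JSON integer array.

Per-enzyme occurrences:
  FykIII (CGGGGGAG, off=3): starts [10, 31, 40, 72, 97, 106, 119, 149, 222] → cuts [13, 34, 43, 75, 100, 109, 122, 152, 225]
  YnoIV (CAATAG, off=2): starts [1, 22, 50, 56, 64, 168, 179, 194, 202, 244, 250, 257] → cuts [3, 24, 52, 58, 66, 170, 181, 196, 204, 246, 252, 259]
  AzqI (CATGGG, off=6): starts [81, 90, 128, 135, 160, 214, 233] → cuts [87, 96, 134, 141, 166, 220, 239]

Pooled cuts: [3, 13, 24, 34, 43, 52, 58, 66, 75, 87, 96, 100, 109, 122, 134, 141, 152, 166, 170, 181, 196, 204, 220, 225, 239, 246, 252, 259]

Fragment lengths:
  [0,3): 3 bp
  [3,13): 10 bp
  [13,24): 11 bp
  [24,34): 10 bp
  [34,43): 9 bp
  [43,52): 9 bp
  [52,58): 6 bp
  [58,66): 8 bp
  [66,75): 9 bp
  [75,87): 12 bp
  [87,96): 9 bp
  [96,100): 4 bp
  [100,109): 9 bp
  [109,122): 13 bp
  [122,134): 12 bp
  [134,141): 7 bp
  [141,152): 11 bp
  [152,166): 14 bp
  [166,170): 4 bp
  [170,181): 11 bp
  [181,196): 15 bp
  [196,204): 8 bp
  [204,220): 16 bp
  [220,225): 5 bp
  [225,239): 14 bp
  [239,246): 7 bp
  [246,252): 6 bp
  [252,259): 7 bp
  [259,265): 6 bp

[3,4,4,5,6,6,6,7,7,7,8,8,9,9,9,9,9,10,10,11,11,11,12,12,13,14,14,15,16]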